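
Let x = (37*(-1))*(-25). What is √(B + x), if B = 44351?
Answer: 14*√231 ≈ 212.78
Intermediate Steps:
x = 925 (x = -37*(-25) = 925)
√(B + x) = √(44351 + 925) = √45276 = 14*√231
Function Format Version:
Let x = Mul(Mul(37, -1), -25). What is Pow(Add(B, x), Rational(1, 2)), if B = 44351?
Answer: Mul(14, Pow(231, Rational(1, 2))) ≈ 212.78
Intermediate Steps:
x = 925 (x = Mul(-37, -25) = 925)
Pow(Add(B, x), Rational(1, 2)) = Pow(Add(44351, 925), Rational(1, 2)) = Pow(45276, Rational(1, 2)) = Mul(14, Pow(231, Rational(1, 2)))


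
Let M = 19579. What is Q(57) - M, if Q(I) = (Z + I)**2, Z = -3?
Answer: -16663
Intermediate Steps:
Q(I) = (-3 + I)**2
Q(57) - M = (-3 + 57)**2 - 1*19579 = 54**2 - 19579 = 2916 - 19579 = -16663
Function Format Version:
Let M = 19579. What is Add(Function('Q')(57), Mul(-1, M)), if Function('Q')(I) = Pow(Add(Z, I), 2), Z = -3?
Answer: -16663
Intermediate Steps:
Function('Q')(I) = Pow(Add(-3, I), 2)
Add(Function('Q')(57), Mul(-1, M)) = Add(Pow(Add(-3, 57), 2), Mul(-1, 19579)) = Add(Pow(54, 2), -19579) = Add(2916, -19579) = -16663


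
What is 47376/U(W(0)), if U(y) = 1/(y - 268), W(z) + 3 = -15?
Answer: -13549536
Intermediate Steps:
W(z) = -18 (W(z) = -3 - 15 = -18)
U(y) = 1/(-268 + y)
47376/U(W(0)) = 47376/(1/(-268 - 18)) = 47376/(1/(-286)) = 47376/(-1/286) = 47376*(-286) = -13549536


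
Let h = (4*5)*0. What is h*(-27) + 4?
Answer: 4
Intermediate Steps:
h = 0 (h = 20*0 = 0)
h*(-27) + 4 = 0*(-27) + 4 = 0 + 4 = 4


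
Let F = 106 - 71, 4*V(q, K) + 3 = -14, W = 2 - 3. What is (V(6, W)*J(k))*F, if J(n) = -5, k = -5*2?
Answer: 2975/4 ≈ 743.75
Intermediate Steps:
W = -1
V(q, K) = -17/4 (V(q, K) = -¾ + (¼)*(-14) = -¾ - 7/2 = -17/4)
F = 35
k = -10
(V(6, W)*J(k))*F = -17/4*(-5)*35 = (85/4)*35 = 2975/4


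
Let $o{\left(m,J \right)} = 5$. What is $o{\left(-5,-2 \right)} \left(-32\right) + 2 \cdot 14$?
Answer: $-132$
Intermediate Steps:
$o{\left(-5,-2 \right)} \left(-32\right) + 2 \cdot 14 = 5 \left(-32\right) + 2 \cdot 14 = -160 + 28 = -132$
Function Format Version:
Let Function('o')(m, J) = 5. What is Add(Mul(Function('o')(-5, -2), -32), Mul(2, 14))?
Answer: -132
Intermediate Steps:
Add(Mul(Function('o')(-5, -2), -32), Mul(2, 14)) = Add(Mul(5, -32), Mul(2, 14)) = Add(-160, 28) = -132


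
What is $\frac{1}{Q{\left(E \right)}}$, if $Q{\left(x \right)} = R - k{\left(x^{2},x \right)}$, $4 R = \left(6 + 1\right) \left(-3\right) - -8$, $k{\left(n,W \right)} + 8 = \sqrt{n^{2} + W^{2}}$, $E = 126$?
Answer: $- \frac{76}{4033011671} - \frac{2016 \sqrt{15877}}{4033011671} \approx -6.3005 \cdot 10^{-5}$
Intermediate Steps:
$k{\left(n,W \right)} = -8 + \sqrt{W^{2} + n^{2}}$ ($k{\left(n,W \right)} = -8 + \sqrt{n^{2} + W^{2}} = -8 + \sqrt{W^{2} + n^{2}}$)
$R = - \frac{13}{4}$ ($R = \frac{\left(6 + 1\right) \left(-3\right) - -8}{4} = \frac{7 \left(-3\right) + 8}{4} = \frac{-21 + 8}{4} = \frac{1}{4} \left(-13\right) = - \frac{13}{4} \approx -3.25$)
$Q{\left(x \right)} = \frac{19}{4} - \sqrt{x^{2} + x^{4}}$ ($Q{\left(x \right)} = - \frac{13}{4} - \left(-8 + \sqrt{x^{2} + \left(x^{2}\right)^{2}}\right) = - \frac{13}{4} - \left(-8 + \sqrt{x^{2} + x^{4}}\right) = \frac{19}{4} - \sqrt{x^{2} + x^{4}}$)
$\frac{1}{Q{\left(E \right)}} = \frac{1}{\frac{19}{4} - \sqrt{126^{2} + 126^{4}}} = \frac{1}{\frac{19}{4} - \sqrt{15876 + 252047376}} = \frac{1}{\frac{19}{4} - \sqrt{252063252}} = \frac{1}{\frac{19}{4} - 126 \sqrt{15877}}$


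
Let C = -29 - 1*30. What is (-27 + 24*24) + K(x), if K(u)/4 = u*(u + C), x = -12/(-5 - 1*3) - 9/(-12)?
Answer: 153/4 ≈ 38.250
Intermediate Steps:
C = -59 (C = -29 - 30 = -59)
x = 9/4 (x = -12/(-5 - 3) - 9*(-1/12) = -12/(-8) + ¾ = -12*(-⅛) + ¾ = 3/2 + ¾ = 9/4 ≈ 2.2500)
K(u) = 4*u*(-59 + u) (K(u) = 4*(u*(u - 59)) = 4*(u*(-59 + u)) = 4*u*(-59 + u))
(-27 + 24*24) + K(x) = (-27 + 24*24) + 4*(9/4)*(-59 + 9/4) = (-27 + 576) + 4*(9/4)*(-227/4) = 549 - 2043/4 = 153/4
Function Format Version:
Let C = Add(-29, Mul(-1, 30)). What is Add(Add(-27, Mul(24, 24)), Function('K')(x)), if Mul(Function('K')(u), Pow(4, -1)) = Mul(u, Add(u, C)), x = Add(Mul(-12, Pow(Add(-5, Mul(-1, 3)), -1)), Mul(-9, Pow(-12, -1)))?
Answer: Rational(153, 4) ≈ 38.250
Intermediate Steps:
C = -59 (C = Add(-29, -30) = -59)
x = Rational(9, 4) (x = Add(Mul(-12, Pow(Add(-5, -3), -1)), Mul(-9, Rational(-1, 12))) = Add(Mul(-12, Pow(-8, -1)), Rational(3, 4)) = Add(Mul(-12, Rational(-1, 8)), Rational(3, 4)) = Add(Rational(3, 2), Rational(3, 4)) = Rational(9, 4) ≈ 2.2500)
Function('K')(u) = Mul(4, u, Add(-59, u)) (Function('K')(u) = Mul(4, Mul(u, Add(u, -59))) = Mul(4, Mul(u, Add(-59, u))) = Mul(4, u, Add(-59, u)))
Add(Add(-27, Mul(24, 24)), Function('K')(x)) = Add(Add(-27, Mul(24, 24)), Mul(4, Rational(9, 4), Add(-59, Rational(9, 4)))) = Add(Add(-27, 576), Mul(4, Rational(9, 4), Rational(-227, 4))) = Add(549, Rational(-2043, 4)) = Rational(153, 4)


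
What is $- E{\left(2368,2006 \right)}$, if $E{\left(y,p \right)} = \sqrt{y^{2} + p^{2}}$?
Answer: $- 2 \sqrt{2407865} \approx -3103.5$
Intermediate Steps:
$E{\left(y,p \right)} = \sqrt{p^{2} + y^{2}}$
$- E{\left(2368,2006 \right)} = - \sqrt{2006^{2} + 2368^{2}} = - \sqrt{4024036 + 5607424} = - \sqrt{9631460} = - 2 \sqrt{2407865}$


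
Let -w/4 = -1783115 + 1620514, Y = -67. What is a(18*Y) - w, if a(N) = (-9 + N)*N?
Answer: 814886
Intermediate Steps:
a(N) = N*(-9 + N)
w = 650404 (w = -4*(-1783115 + 1620514) = -4*(-162601) = 650404)
a(18*Y) - w = (18*(-67))*(-9 + 18*(-67)) - 1*650404 = -1206*(-9 - 1206) - 650404 = -1206*(-1215) - 650404 = 1465290 - 650404 = 814886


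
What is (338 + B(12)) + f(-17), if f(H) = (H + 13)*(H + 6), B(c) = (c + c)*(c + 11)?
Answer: 934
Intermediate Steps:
B(c) = 2*c*(11 + c) (B(c) = (2*c)*(11 + c) = 2*c*(11 + c))
f(H) = (6 + H)*(13 + H) (f(H) = (13 + H)*(6 + H) = (6 + H)*(13 + H))
(338 + B(12)) + f(-17) = (338 + 2*12*(11 + 12)) + (78 + (-17)**2 + 19*(-17)) = (338 + 2*12*23) + (78 + 289 - 323) = (338 + 552) + 44 = 890 + 44 = 934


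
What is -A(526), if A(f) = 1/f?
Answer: -1/526 ≈ -0.0019011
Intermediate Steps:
-A(526) = -1/526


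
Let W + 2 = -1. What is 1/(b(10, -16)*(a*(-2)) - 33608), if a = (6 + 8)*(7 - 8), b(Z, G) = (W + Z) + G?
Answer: -1/33860 ≈ -2.9533e-5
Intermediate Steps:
W = -3 (W = -2 - 1 = -3)
b(Z, G) = -3 + G + Z (b(Z, G) = (-3 + Z) + G = -3 + G + Z)
a = -14 (a = 14*(-1) = -14)
1/(b(10, -16)*(a*(-2)) - 33608) = 1/((-3 - 16 + 10)*(-14*(-2)) - 33608) = 1/(-9*28 - 33608) = 1/(-252 - 33608) = 1/(-33860) = -1/33860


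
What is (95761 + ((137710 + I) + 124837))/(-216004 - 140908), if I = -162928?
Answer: -48845/89228 ≈ -0.54742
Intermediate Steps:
(95761 + ((137710 + I) + 124837))/(-216004 - 140908) = (95761 + ((137710 - 162928) + 124837))/(-216004 - 140908) = (95761 + (-25218 + 124837))/(-356912) = (95761 + 99619)*(-1/356912) = 195380*(-1/356912) = -48845/89228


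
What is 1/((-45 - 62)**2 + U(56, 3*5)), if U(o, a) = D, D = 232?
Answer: 1/11681 ≈ 8.5609e-5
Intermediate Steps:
U(o, a) = 232
1/((-45 - 62)**2 + U(56, 3*5)) = 1/((-45 - 62)**2 + 232) = 1/((-107)**2 + 232) = 1/(11449 + 232) = 1/11681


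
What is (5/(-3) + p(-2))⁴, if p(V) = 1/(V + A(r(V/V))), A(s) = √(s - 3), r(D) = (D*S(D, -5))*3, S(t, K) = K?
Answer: (219180*√2 + 225239*I)/(324*(23*I + 84*√2)) ≈ 8.8545 + 4.1377*I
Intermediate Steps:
r(D) = -15*D (r(D) = (D*(-5))*3 = -5*D*3 = -15*D)
A(s) = √(-3 + s)
p(V) = 1/(V + 3*I*√2) (p(V) = 1/(V + √(-3 - 15*V/V)) = 1/(V + √(-3 - 15*1)) = 1/(V + √(-3 - 15)) = 1/(V + √(-18)) = 1/(V + 3*I*√2))
(5/(-3) + p(-2))⁴ = (5/(-3) + 1/(-2 + 3*I*√2))⁴ = (5*(-⅓) + 1/(-2 + 3*I*√2))⁴ = (-5/3 + 1/(-2 + 3*I*√2))⁴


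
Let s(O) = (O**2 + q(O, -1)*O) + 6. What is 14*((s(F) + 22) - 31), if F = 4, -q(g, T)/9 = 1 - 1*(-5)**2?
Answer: 12278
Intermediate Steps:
q(g, T) = 216 (q(g, T) = -9*(1 - 1*(-5)**2) = -9*(1 - 1*25) = -9*(1 - 25) = -9*(-24) = 216)
s(O) = 6 + O**2 + 216*O (s(O) = (O**2 + 216*O) + 6 = 6 + O**2 + 216*O)
14*((s(F) + 22) - 31) = 14*(((6 + 4**2 + 216*4) + 22) - 31) = 14*(((6 + 16 + 864) + 22) - 31) = 14*((886 + 22) - 31) = 14*(908 - 31) = 14*877 = 12278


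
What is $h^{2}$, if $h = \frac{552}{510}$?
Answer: $\frac{8464}{7225} \approx 1.1715$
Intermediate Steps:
$h = \frac{92}{85}$ ($h = 552 \cdot \frac{1}{510} = \frac{92}{85} \approx 1.0824$)
$h^{2} = \left(\frac{92}{85}\right)^{2} = \frac{8464}{7225}$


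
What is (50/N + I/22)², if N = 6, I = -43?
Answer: 177241/4356 ≈ 40.689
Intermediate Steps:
(50/N + I/22)² = (50/6 - 43/22)² = (50*(⅙) - 43*1/22)² = (25/3 - 43/22)² = (421/66)² = 177241/4356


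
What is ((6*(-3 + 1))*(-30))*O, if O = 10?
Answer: 3600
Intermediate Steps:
((6*(-3 + 1))*(-30))*O = ((6*(-3 + 1))*(-30))*10 = ((6*(-2))*(-30))*10 = -12*(-30)*10 = 360*10 = 3600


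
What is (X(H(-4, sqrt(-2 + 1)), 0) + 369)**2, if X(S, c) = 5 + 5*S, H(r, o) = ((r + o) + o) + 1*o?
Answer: 125091 + 10620*I ≈ 1.2509e+5 + 10620.0*I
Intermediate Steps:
H(r, o) = r + 3*o (H(r, o) = ((o + r) + o) + o = (r + 2*o) + o = r + 3*o)
(X(H(-4, sqrt(-2 + 1)), 0) + 369)**2 = ((5 + 5*(-4 + 3*sqrt(-2 + 1))) + 369)**2 = ((5 + 5*(-4 + 3*sqrt(-1))) + 369)**2 = ((5 + 5*(-4 + 3*I)) + 369)**2 = ((5 + (-20 + 15*I)) + 369)**2 = ((-15 + 15*I) + 369)**2 = (354 + 15*I)**2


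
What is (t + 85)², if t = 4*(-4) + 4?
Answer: 5329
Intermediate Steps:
t = -12 (t = -16 + 4 = -12)
(t + 85)² = (-12 + 85)² = 73² = 5329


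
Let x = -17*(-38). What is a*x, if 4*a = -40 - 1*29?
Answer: -22287/2 ≈ -11144.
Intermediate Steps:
a = -69/4 (a = (-40 - 1*29)/4 = (-40 - 29)/4 = (1/4)*(-69) = -69/4 ≈ -17.250)
x = 646
a*x = -69/4*646 = -22287/2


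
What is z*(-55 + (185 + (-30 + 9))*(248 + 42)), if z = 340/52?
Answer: 4037925/13 ≈ 3.1061e+5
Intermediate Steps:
z = 85/13 (z = 340*(1/52) = 85/13 ≈ 6.5385)
z*(-55 + (185 + (-30 + 9))*(248 + 42)) = 85*(-55 + (185 + (-30 + 9))*(248 + 42))/13 = 85*(-55 + (185 - 21)*290)/13 = 85*(-55 + 164*290)/13 = 85*(-55 + 47560)/13 = (85/13)*47505 = 4037925/13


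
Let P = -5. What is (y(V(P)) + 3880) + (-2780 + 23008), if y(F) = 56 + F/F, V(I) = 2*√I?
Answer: 24165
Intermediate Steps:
y(F) = 57 (y(F) = 56 + 1 = 57)
(y(V(P)) + 3880) + (-2780 + 23008) = (57 + 3880) + (-2780 + 23008) = 3937 + 20228 = 24165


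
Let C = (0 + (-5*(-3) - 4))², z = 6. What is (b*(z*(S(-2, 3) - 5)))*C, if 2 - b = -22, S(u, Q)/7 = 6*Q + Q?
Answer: 2474208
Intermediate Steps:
S(u, Q) = 49*Q (S(u, Q) = 7*(6*Q + Q) = 7*(7*Q) = 49*Q)
b = 24 (b = 2 - 1*(-22) = 2 + 22 = 24)
C = 121 (C = (0 + (15 - 4))² = (0 + 11)² = 11² = 121)
(b*(z*(S(-2, 3) - 5)))*C = (24*(6*(49*3 - 5)))*121 = (24*(6*(147 - 5)))*121 = (24*(6*142))*121 = (24*852)*121 = 20448*121 = 2474208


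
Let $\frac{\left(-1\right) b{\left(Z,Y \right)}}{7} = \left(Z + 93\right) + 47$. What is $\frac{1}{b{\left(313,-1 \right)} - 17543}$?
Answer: $- \frac{1}{20714} \approx -4.8277 \cdot 10^{-5}$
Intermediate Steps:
$b{\left(Z,Y \right)} = -980 - 7 Z$ ($b{\left(Z,Y \right)} = - 7 \left(\left(Z + 93\right) + 47\right) = - 7 \left(\left(93 + Z\right) + 47\right) = - 7 \left(140 + Z\right) = -980 - 7 Z$)
$\frac{1}{b{\left(313,-1 \right)} - 17543} = \frac{1}{\left(-980 - 2191\right) - 17543} = \frac{1}{-3171 - 17543} = \frac{1}{-20714} = - \frac{1}{20714}$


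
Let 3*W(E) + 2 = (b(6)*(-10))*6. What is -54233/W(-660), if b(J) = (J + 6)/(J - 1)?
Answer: 162699/146 ≈ 1114.4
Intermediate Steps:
b(J) = (6 + J)/(-1 + J)
W(E) = -146/3 (W(E) = -⅔ + ((((6 + 6)/(-1 + 6))*(-10))*6)/3 = -⅔ + (((12/5)*(-10))*6)/3 = -⅔ + (-24*6)/3 = -⅔ + (⅓)*(-144) = -⅔ - 48 = -146/3)
-54233/W(-660) = -54233/(-146/3) = -54233*(-3/146) = 162699/146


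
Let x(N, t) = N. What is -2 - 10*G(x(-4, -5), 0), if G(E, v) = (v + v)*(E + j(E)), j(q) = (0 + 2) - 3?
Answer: -2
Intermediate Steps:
j(q) = -1 (j(q) = 2 - 3 = -1)
G(E, v) = 2*v*(-1 + E) (G(E, v) = (v + v)*(E - 1) = (2*v)*(-1 + E) = 2*v*(-1 + E))
-2 - 10*G(x(-4, -5), 0) = -2 - 20*0*(-1 - 4) = -2 - 20*0*(-5) = -2 - 10*0 = -2 + 0 = -2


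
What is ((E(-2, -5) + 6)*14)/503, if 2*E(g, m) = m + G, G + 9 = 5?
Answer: 21/503 ≈ 0.041749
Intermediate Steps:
G = -4 (G = -9 + 5 = -4)
E(g, m) = -2 + m/2 (E(g, m) = (m - 4)/2 = (-4 + m)/2 = -2 + m/2)
((E(-2, -5) + 6)*14)/503 = (((-2 + (½)*(-5)) + 6)*14)/503 = (((-2 - 5/2) + 6)*14)*(1/503) = ((-9/2 + 6)*14)*(1/503) = ((3/2)*14)*(1/503) = 21*(1/503) = 21/503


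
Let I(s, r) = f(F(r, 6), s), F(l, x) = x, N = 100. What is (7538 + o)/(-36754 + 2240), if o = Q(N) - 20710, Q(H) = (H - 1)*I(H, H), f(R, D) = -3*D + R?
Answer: 21139/17257 ≈ 1.2250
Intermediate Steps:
f(R, D) = R - 3*D
I(s, r) = 6 - 3*s
Q(H) = (-1 + H)*(6 - 3*H) (Q(H) = (H - 1)*(6 - 3*H) = (-1 + H)*(6 - 3*H))
o = -49816 (o = -3*(-1 + 100)*(-2 + 100) - 20710 = -3*99*98 - 20710 = -29106 - 20710 = -49816)
(7538 + o)/(-36754 + 2240) = (7538 - 49816)/(-36754 + 2240) = -42278/(-34514) = -42278*(-1/34514) = 21139/17257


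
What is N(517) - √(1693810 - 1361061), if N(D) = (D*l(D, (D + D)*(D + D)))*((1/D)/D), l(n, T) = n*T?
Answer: 1069156 - √332749 ≈ 1.0686e+6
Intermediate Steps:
l(n, T) = T*n
N(D) = 4*D² (N(D) = (D*(((D + D)*(D + D))*D))*((1/D)/D) = (D*(((2*D)*(2*D))*D))*(1/(D*D)) = (D*((4*D²)*D))/D² = (D*(4*D³))/D² = (4*D⁴)/D² = 4*D²)
N(517) - √(1693810 - 1361061) = 4*517² - √(1693810 - 1361061) = 4*267289 - √332749 = 1069156 - √332749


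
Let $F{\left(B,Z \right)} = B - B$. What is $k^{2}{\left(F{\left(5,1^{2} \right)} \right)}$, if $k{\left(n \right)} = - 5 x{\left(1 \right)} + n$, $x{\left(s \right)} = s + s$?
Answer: $100$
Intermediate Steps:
$x{\left(s \right)} = 2 s$
$F{\left(B,Z \right)} = 0$
$k{\left(n \right)} = -10 + n$ ($k{\left(n \right)} = - 5 \cdot 2 \cdot 1 + n = \left(-5\right) 2 + n = -10 + n$)
$k^{2}{\left(F{\left(5,1^{2} \right)} \right)} = \left(-10 + 0\right)^{2} = \left(-10\right)^{2} = 100$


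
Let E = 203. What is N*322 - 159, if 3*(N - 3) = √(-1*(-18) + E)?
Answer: 807 + 322*√221/3 ≈ 2402.6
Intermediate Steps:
N = 3 + √221/3 (N = 3 + √(-1*(-18) + 203)/3 = 3 + √(18 + 203)/3 = 3 + √221/3 ≈ 7.9554)
N*322 - 159 = (3 + √221/3)*322 - 159 = (966 + 322*√221/3) - 159 = 807 + 322*√221/3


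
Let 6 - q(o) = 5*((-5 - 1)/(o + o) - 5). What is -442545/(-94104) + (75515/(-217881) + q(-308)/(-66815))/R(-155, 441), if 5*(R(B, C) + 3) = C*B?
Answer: 188424301839847947593/40066851517480598580 ≈ 4.7028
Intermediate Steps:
R(B, C) = -3 + B*C/5 (R(B, C) = -3 + (C*B)/5 = -3 + (B*C)/5 = -3 + B*C/5)
q(o) = 31 + 15/o (q(o) = 6 - 5*((-5 - 1)/(o + o) - 5) = 6 - 5*(-6*1/(2*o) - 5) = 6 - 5*(-3/o - 5) = 6 - 5*(-5 - 3/o) = 6 - (-25 - 15/o) = 6 + (25 + 15/o) = 31 + 15/o)
-442545/(-94104) + (75515/(-217881) + q(-308)/(-66815))/R(-155, 441) = -442545/(-94104) + (75515/(-217881) + (31 + 15/(-308))/(-66815))/(-3 + (⅕)*(-155)*441) = -442545*(-1/94104) + (75515*(-1/217881) + (31 + 15*(-1/308))*(-1/66815))/(-3 - 13671) = 147515/31368 + (-75515/217881 + (31 - 15/308)*(-1/66815))/(-13674) = 147515/31368 + (-75515/217881 + (9533/308)*(-1/66815))*(-1/13674) = 147515/31368 + (-75515/217881 - 9533/20579020)*(-1/13674) = 147515/31368 - 1556101754873/4483777456620*(-1/13674) = 147515/31368 + 1556101754873/61311172941821880 = 188424301839847947593/40066851517480598580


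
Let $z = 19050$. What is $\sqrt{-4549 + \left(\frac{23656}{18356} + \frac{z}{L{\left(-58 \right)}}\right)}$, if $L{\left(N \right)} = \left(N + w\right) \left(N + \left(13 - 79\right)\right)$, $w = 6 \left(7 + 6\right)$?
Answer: $\frac{i \sqrt{1475045132902718}}{569036} \approx 67.494 i$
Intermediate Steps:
$w = 78$ ($w = 6 \cdot 13 = 78$)
$L{\left(N \right)} = \left(-66 + N\right) \left(78 + N\right)$ ($L{\left(N \right)} = \left(N + 78\right) \left(N + \left(13 - 79\right)\right) = \left(78 + N\right) \left(N + \left(13 - 79\right)\right) = \left(78 + N\right) \left(N - 66\right) = \left(78 + N\right) \left(-66 + N\right) = \left(-66 + N\right) \left(78 + N\right)$)
$\sqrt{-4549 + \left(\frac{23656}{18356} + \frac{z}{L{\left(-58 \right)}}\right)} = \sqrt{-4549 + \left(\frac{23656}{18356} + \frac{19050}{-5148 + \left(-58\right)^{2} + 12 \left(-58\right)}\right)} = \sqrt{-4549 + \left(23656 \cdot \frac{1}{18356} + \frac{19050}{-5148 + 3364 - 696}\right)} = \sqrt{-4549 + \left(\frac{5914}{4589} + \frac{19050}{-2480}\right)} = \sqrt{-4549 + \left(\frac{5914}{4589} + 19050 \left(- \frac{1}{2480}\right)\right)} = \sqrt{-4549 + \left(\frac{5914}{4589} - \frac{1905}{248}\right)} = \sqrt{-4549 - \frac{7275373}{1138072}} = \sqrt{- \frac{5184364901}{1138072}} = \frac{i \sqrt{1475045132902718}}{569036}$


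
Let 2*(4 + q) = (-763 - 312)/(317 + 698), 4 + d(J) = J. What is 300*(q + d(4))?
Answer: -275850/203 ≈ -1358.9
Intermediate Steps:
d(J) = -4 + J
q = -1839/406 (q = -4 + ((-763 - 312)/(317 + 698))/2 = -4 + (-1075/1015)/2 = -4 + (-1075*1/1015)/2 = -4 + (1/2)*(-215/203) = -4 - 215/406 = -1839/406 ≈ -4.5296)
300*(q + d(4)) = 300*(-1839/406 + (-4 + 4)) = 300*(-1839/406 + 0) = 300*(-1839/406) = -275850/203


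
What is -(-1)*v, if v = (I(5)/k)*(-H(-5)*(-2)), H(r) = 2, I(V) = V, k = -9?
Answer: -20/9 ≈ -2.2222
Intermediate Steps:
v = -20/9 (v = (5/(-9))*(-1*2*(-2)) = (-⅑*5)*(-2*(-2)) = -5/9*4 = -20/9 ≈ -2.2222)
-(-1)*v = -(-1)*(-20)/9 = -1*20/9 = -20/9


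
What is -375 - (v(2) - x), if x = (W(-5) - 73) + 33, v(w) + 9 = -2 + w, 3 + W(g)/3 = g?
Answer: -430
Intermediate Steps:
W(g) = -9 + 3*g
v(w) = -11 + w (v(w) = -9 + (-2 + w) = -11 + w)
x = -64 (x = ((-9 + 3*(-5)) - 73) + 33 = ((-9 - 15) - 73) + 33 = (-24 - 73) + 33 = -97 + 33 = -64)
-375 - (v(2) - x) = -375 - ((-11 + 2) - 1*(-64)) = -375 - (-9 + 64) = -375 - 1*55 = -375 - 55 = -430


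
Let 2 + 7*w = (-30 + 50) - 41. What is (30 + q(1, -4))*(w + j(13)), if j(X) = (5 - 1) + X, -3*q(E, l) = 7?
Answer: 2656/7 ≈ 379.43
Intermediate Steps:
q(E, l) = -7/3 (q(E, l) = -⅓*7 = -7/3)
j(X) = 4 + X
w = -23/7 (w = -2/7 + ((-30 + 50) - 41)/7 = -2/7 + (20 - 41)/7 = -2/7 + (⅐)*(-21) = -2/7 - 3 = -23/7 ≈ -3.2857)
(30 + q(1, -4))*(w + j(13)) = (30 - 7/3)*(-23/7 + (4 + 13)) = 83*(-23/7 + 17)/3 = (83/3)*(96/7) = 2656/7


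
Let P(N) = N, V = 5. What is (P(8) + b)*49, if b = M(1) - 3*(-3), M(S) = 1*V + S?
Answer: 1127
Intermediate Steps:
M(S) = 5 + S (M(S) = 1*5 + S = 5 + S)
b = 15 (b = (5 + 1) - 3*(-3) = 6 + 9 = 15)
(P(8) + b)*49 = (8 + 15)*49 = 23*49 = 1127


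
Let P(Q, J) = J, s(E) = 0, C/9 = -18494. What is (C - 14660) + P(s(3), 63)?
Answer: -181043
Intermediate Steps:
C = -166446 (C = 9*(-18494) = -166446)
(C - 14660) + P(s(3), 63) = (-166446 - 14660) + 63 = -181106 + 63 = -181043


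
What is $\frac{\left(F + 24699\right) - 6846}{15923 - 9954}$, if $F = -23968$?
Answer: $- \frac{6115}{5969} \approx -1.0245$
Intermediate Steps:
$\frac{\left(F + 24699\right) - 6846}{15923 - 9954} = \frac{\left(-23968 + 24699\right) - 6846}{15923 - 9954} = \frac{731 - 6846}{15923 - 9954} = - \frac{6115}{5969}$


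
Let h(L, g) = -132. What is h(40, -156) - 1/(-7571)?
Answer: -999371/7571 ≈ -132.00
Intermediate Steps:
h(40, -156) - 1/(-7571) = -132 - 1/(-7571) = -132 - 1*(-1/7571) = -132 + 1/7571 = -999371/7571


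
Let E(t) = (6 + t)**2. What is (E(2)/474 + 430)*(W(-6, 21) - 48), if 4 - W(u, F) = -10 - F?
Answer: -1325246/237 ≈ -5591.8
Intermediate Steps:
W(u, F) = 14 + F (W(u, F) = 4 - (-10 - F) = 4 + (10 + F) = 14 + F)
(E(2)/474 + 430)*(W(-6, 21) - 48) = ((6 + 2)**2/474 + 430)*((14 + 21) - 48) = (8**2*(1/474) + 430)*(35 - 48) = (64*(1/474) + 430)*(-13) = (32/237 + 430)*(-13) = (101942/237)*(-13) = -1325246/237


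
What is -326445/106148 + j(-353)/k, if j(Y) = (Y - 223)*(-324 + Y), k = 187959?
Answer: -950745279/950070092 ≈ -1.0007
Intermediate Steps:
j(Y) = (-324 + Y)*(-223 + Y) (j(Y) = (-223 + Y)*(-324 + Y) = (-324 + Y)*(-223 + Y))
-326445/106148 + j(-353)/k = -326445/106148 + (72252 + (-353)**2 - 547*(-353))/187959 = -326445*1/106148 + (72252 + 124609 + 193091)*(1/187959) = -46635/15164 + 389952*(1/187959) = -46635/15164 + 129984/62653 = -950745279/950070092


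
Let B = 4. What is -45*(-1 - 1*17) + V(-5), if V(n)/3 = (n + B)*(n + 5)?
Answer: 810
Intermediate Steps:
V(n) = 3*(4 + n)*(5 + n) (V(n) = 3*((n + 4)*(n + 5)) = 3*((4 + n)*(5 + n)) = 3*(4 + n)*(5 + n))
-45*(-1 - 1*17) + V(-5) = -45*(-1 - 1*17) + (60 + 3*(-5)**2 + 27*(-5)) = -45*(-1 - 17) + (60 + 3*25 - 135) = -45*(-18) + (60 + 75 - 135) = 810 + 0 = 810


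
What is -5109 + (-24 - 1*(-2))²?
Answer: -4625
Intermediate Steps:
-5109 + (-24 - 1*(-2))² = -5109 + (-24 + 2)² = -5109 + (-22)² = -5109 + 484 = -4625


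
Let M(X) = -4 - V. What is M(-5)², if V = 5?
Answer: 81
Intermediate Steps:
M(X) = -9 (M(X) = -4 - 1*5 = -4 - 5 = -9)
M(-5)² = (-9)² = 81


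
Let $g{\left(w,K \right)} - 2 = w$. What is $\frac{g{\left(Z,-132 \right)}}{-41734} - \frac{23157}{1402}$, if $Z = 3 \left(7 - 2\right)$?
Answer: $- \frac{241614518}{14627767} \approx -16.518$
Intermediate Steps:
$Z = 15$ ($Z = 3 \cdot 5 = 15$)
$g{\left(w,K \right)} = 2 + w$
$\frac{g{\left(Z,-132 \right)}}{-41734} - \frac{23157}{1402} = \frac{2 + 15}{-41734} - \frac{23157}{1402} = 17 \left(- \frac{1}{41734}\right) - \frac{23157}{1402} = - \frac{17}{41734} - \frac{23157}{1402} = - \frac{241614518}{14627767}$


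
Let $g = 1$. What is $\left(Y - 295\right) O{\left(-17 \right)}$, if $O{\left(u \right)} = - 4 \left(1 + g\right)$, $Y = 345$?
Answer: $-400$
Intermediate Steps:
$O{\left(u \right)} = -8$ ($O{\left(u \right)} = - 4 \left(1 + 1\right) = \left(-4\right) 2 = -8$)
$\left(Y - 295\right) O{\left(-17 \right)} = \left(345 - 295\right) \left(-8\right) = 50 \left(-8\right) = -400$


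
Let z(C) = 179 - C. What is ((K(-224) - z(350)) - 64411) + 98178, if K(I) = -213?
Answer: 33725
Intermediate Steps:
((K(-224) - z(350)) - 64411) + 98178 = ((-213 - (179 - 1*350)) - 64411) + 98178 = ((-213 - (179 - 350)) - 64411) + 98178 = ((-213 - 1*(-171)) - 64411) + 98178 = ((-213 + 171) - 64411) + 98178 = (-42 - 64411) + 98178 = -64453 + 98178 = 33725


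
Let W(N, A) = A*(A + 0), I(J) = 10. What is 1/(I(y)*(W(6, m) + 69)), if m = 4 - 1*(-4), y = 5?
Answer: 1/1330 ≈ 0.00075188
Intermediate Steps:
m = 8 (m = 4 + 4 = 8)
W(N, A) = A**2 (W(N, A) = A*A = A**2)
1/(I(y)*(W(6, m) + 69)) = 1/(10*(8**2 + 69)) = 1/(10*(64 + 69)) = 1/(10*133) = 1/1330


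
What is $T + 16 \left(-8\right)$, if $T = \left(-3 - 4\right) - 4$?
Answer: $-139$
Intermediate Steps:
$T = -11$ ($T = -7 - 4 = -11$)
$T + 16 \left(-8\right) = -11 + 16 \left(-8\right) = -11 - 128 = -139$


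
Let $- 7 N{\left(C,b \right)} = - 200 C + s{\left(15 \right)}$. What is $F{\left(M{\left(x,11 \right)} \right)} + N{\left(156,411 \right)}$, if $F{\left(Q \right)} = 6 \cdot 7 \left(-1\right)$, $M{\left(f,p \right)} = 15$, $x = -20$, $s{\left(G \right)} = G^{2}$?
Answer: $4383$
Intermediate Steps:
$F{\left(Q \right)} = -42$ ($F{\left(Q \right)} = 42 \left(-1\right) = -42$)
$N{\left(C,b \right)} = - \frac{225}{7} + \frac{200 C}{7}$ ($N{\left(C,b \right)} = - \frac{- 200 C + 15^{2}}{7} = - \frac{- 200 C + 225}{7} = - \frac{225 - 200 C}{7} = - \frac{225}{7} + \frac{200 C}{7}$)
$F{\left(M{\left(x,11 \right)} \right)} + N{\left(156,411 \right)} = -42 + \left(- \frac{225}{7} + \frac{200}{7} \cdot 156\right) = -42 + \left(- \frac{225}{7} + \frac{31200}{7}\right) = -42 + 4425 = 4383$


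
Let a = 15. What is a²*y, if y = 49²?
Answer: 540225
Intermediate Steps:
y = 2401
a²*y = 15²*2401 = 225*2401 = 540225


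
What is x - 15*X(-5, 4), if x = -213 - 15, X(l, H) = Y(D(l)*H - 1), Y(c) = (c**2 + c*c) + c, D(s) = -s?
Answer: -11343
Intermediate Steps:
Y(c) = c + 2*c**2 (Y(c) = (c**2 + c**2) + c = 2*c**2 + c = c + 2*c**2)
X(l, H) = (-1 - H*l)*(-1 - 2*H*l) (X(l, H) = ((-l)*H - 1)*(1 + 2*((-l)*H - 1)) = (-H*l - 1)*(1 + 2*(-H*l - 1)) = (-1 - H*l)*(1 + 2*(-1 - H*l)) = (-1 - H*l)*(1 + (-2 - 2*H*l)) = (-1 - H*l)*(-1 - 2*H*l))
x = -228
x - 15*X(-5, 4) = -228 - 15*(1 + 4*(-5))*(1 + 2*4*(-5)) = -228 - 15*(1 - 20)*(1 - 40) = -228 - (-285)*(-39) = -228 - 15*741 = -228 - 11115 = -11343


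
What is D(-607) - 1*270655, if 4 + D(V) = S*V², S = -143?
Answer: -52958866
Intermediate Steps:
D(V) = -4 - 143*V²
D(-607) - 1*270655 = (-4 - 143*(-607)²) - 1*270655 = (-4 - 143*368449) - 270655 = (-4 - 52688207) - 270655 = -52688211 - 270655 = -52958866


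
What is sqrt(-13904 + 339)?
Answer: I*sqrt(13565) ≈ 116.47*I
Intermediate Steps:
sqrt(-13904 + 339) = sqrt(-13565) = I*sqrt(13565)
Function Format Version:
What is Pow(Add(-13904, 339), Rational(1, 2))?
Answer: Mul(I, Pow(13565, Rational(1, 2))) ≈ Mul(116.47, I)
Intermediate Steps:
Pow(Add(-13904, 339), Rational(1, 2)) = Pow(-13565, Rational(1, 2)) = Mul(I, Pow(13565, Rational(1, 2)))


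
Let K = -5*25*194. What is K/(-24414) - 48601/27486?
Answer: -86668219/111840534 ≈ -0.77493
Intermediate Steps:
K = -24250 (K = -125*194 = -24250)
K/(-24414) - 48601/27486 = -24250/(-24414) - 48601/27486 = -24250*(-1/24414) - 48601*1/27486 = 12125/12207 - 48601/27486 = -86668219/111840534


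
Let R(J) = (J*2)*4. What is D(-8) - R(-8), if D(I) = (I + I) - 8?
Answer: 40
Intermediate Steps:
R(J) = 8*J (R(J) = (2*J)*4 = 8*J)
D(I) = -8 + 2*I (D(I) = 2*I - 8 = -8 + 2*I)
D(-8) - R(-8) = (-8 + 2*(-8)) - 8*(-8) = (-8 - 16) - 1*(-64) = -24 + 64 = 40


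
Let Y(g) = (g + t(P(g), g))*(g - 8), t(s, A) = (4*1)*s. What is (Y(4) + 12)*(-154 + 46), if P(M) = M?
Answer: 7344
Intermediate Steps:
t(s, A) = 4*s
Y(g) = 5*g*(-8 + g) (Y(g) = (g + 4*g)*(g - 8) = (5*g)*(-8 + g) = 5*g*(-8 + g))
(Y(4) + 12)*(-154 + 46) = (5*4*(-8 + 4) + 12)*(-154 + 46) = (5*4*(-4) + 12)*(-108) = (-80 + 12)*(-108) = -68*(-108) = 7344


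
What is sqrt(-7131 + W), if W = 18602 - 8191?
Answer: 4*sqrt(205) ≈ 57.271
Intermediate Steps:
W = 10411
sqrt(-7131 + W) = sqrt(-7131 + 10411) = sqrt(3280) = 4*sqrt(205)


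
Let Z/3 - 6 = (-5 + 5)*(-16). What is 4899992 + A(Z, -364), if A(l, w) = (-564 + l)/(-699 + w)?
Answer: 5208692042/1063 ≈ 4.9000e+6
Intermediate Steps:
Z = 18 (Z = 18 + 3*((-5 + 5)*(-16)) = 18 + 3*(0*(-16)) = 18 + 3*0 = 18 + 0 = 18)
A(l, w) = (-564 + l)/(-699 + w)
4899992 + A(Z, -364) = 4899992 + (-564 + 18)/(-699 - 364) = 4899992 - 546/(-1063) = 4899992 - 1/1063*(-546) = 4899992 + 546/1063 = 5208692042/1063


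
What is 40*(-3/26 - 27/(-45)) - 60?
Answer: -528/13 ≈ -40.615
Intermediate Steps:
40*(-3/26 - 27/(-45)) - 60 = 40*(-3*1/26 - 27*(-1/45)) - 60 = 40*(-3/26 + ⅗) - 60 = 40*(63/130) - 60 = 252/13 - 60 = -528/13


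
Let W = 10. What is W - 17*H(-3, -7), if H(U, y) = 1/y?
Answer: 87/7 ≈ 12.429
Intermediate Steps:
W - 17*H(-3, -7) = 10 - 17/(-7) = 10 - 17*(-1/7) = 10 + 17/7 = 87/7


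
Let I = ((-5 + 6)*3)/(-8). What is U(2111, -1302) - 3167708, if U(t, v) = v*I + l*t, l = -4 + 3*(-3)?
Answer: -12778651/4 ≈ -3.1947e+6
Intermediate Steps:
l = -13 (l = -4 - 9 = -13)
I = -3/8 (I = (1*3)*(-⅛) = 3*(-⅛) = -3/8 ≈ -0.37500)
U(t, v) = -13*t - 3*v/8 (U(t, v) = v*(-3/8) - 13*t = -3*v/8 - 13*t = -13*t - 3*v/8)
U(2111, -1302) - 3167708 = (-13*2111 - 3/8*(-1302)) - 3167708 = (-27443 + 1953/4) - 3167708 = -107819/4 - 3167708 = -12778651/4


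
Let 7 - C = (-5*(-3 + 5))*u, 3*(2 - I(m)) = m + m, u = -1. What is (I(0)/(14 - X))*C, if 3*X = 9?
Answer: -6/11 ≈ -0.54545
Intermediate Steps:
X = 3 (X = (⅓)*9 = 3)
I(m) = 2 - 2*m/3 (I(m) = 2 - (m + m)/3 = 2 - 2*m/3)
C = -3 (C = 7 - (-5*(-3 + 5))*(-1) = 7 - (-5*2)*(-1) = 7 - (-10)*(-1) = 7 - 1*10 = 7 - 10 = -3)
(I(0)/(14 - X))*C = ((2 - ⅔*0)/(14 - 1*3))*(-3) = ((2 + 0)/(14 - 3))*(-3) = (2/11)*(-3) = -6/11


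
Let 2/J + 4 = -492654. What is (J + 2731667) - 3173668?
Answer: -108877664330/246329 ≈ -4.4200e+5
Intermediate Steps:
J = -1/246329 (J = 2/(-4 - 492654) = 2/(-492658) = 2*(-1/492658) = -1/246329 ≈ -4.0596e-6)
(J + 2731667) - 3173668 = (-1/246329 + 2731667) - 3173668 = 672888800442/246329 - 3173668 = -108877664330/246329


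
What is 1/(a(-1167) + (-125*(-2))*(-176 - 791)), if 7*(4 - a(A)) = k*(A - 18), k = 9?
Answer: -7/1681557 ≈ -4.1628e-6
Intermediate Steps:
a(A) = 190/7 - 9*A/7 (a(A) = 4 - 9*(A - 18)/7 = 4 - 9*(-18 + A)/7 = 4 - (-162 + 9*A)/7 = 4 + (162/7 - 9*A/7) = 190/7 - 9*A/7)
1/(a(-1167) + (-125*(-2))*(-176 - 791)) = 1/((190/7 - 9/7*(-1167)) + (-125*(-2))*(-176 - 791)) = 1/((190/7 + 10503/7) + 250*(-967)) = 1/(10693/7 - 241750) = 1/(-1681557/7) = -7/1681557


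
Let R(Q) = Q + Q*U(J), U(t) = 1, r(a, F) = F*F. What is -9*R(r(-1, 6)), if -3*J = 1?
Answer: -648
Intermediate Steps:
r(a, F) = F²
J = -⅓ (J = -⅓*1 = -⅓ ≈ -0.33333)
R(Q) = 2*Q (R(Q) = Q + Q*1 = Q + Q = 2*Q)
-9*R(r(-1, 6)) = -18*6² = -18*36 = -9*72 = -648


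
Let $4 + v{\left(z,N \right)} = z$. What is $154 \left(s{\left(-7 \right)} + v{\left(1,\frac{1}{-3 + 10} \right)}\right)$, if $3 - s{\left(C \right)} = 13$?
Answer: $-2002$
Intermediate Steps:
$v{\left(z,N \right)} = -4 + z$
$s{\left(C \right)} = -10$ ($s{\left(C \right)} = 3 - 13 = -10$)
$154 \left(s{\left(-7 \right)} + v{\left(1,\frac{1}{-3 + 10} \right)}\right) = 154 \left(-10 + \left(-4 + 1\right)\right) = 154 \left(-10 - 3\right) = 154 \left(-13\right) = -2002$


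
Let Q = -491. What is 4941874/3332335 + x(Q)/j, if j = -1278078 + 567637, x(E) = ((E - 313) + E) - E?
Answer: 3513589103774/2367427409735 ≈ 1.4841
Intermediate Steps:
x(E) = -313 + E (x(E) = ((-313 + E) + E) - E = (-313 + 2*E) - E = -313 + E)
j = -710441
4941874/3332335 + x(Q)/j = 4941874/3332335 + (-313 - 491)/(-710441) = 4941874*(1/3332335) - 804*(-1/710441) = 4941874/3332335 + 804/710441 = 3513589103774/2367427409735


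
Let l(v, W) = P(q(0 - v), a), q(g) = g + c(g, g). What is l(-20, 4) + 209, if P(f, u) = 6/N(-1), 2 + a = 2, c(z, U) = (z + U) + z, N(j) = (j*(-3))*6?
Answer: 628/3 ≈ 209.33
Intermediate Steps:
N(j) = -18*j (N(j) = -3*j*6 = -18*j)
c(z, U) = U + 2*z (c(z, U) = (U + z) + z = U + 2*z)
q(g) = 4*g (q(g) = g + (g + 2*g) = g + 3*g = 4*g)
a = 0 (a = -2 + 2 = 0)
P(f, u) = ⅓ (P(f, u) = 6/((-18*(-1))) = 6/18 = 6*(1/18) = ⅓)
l(v, W) = ⅓
l(-20, 4) + 209 = ⅓ + 209 = 628/3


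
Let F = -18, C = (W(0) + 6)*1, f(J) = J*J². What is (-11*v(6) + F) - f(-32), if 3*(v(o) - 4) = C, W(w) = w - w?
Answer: 32684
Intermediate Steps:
W(w) = 0
f(J) = J³
C = 6 (C = (0 + 6)*1 = 6*1 = 6)
v(o) = 6 (v(o) = 4 + (⅓)*6 = 4 + 2 = 6)
(-11*v(6) + F) - f(-32) = (-11*6 - 18) - 1*(-32)³ = (-66 - 18) - 1*(-32768) = -84 + 32768 = 32684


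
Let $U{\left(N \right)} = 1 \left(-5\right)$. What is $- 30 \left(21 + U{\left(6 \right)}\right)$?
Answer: $-480$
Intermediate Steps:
$U{\left(N \right)} = -5$
$- 30 \left(21 + U{\left(6 \right)}\right) = - 30 \left(21 - 5\right) = \left(-30\right) 16 = -480$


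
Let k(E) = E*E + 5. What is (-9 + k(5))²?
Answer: 441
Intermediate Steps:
k(E) = 5 + E² (k(E) = E² + 5 = 5 + E²)
(-9 + k(5))² = (-9 + (5 + 5²))² = (-9 + (5 + 25))² = (-9 + 30)² = 21² = 441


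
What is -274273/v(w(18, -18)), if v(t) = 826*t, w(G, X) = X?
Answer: 274273/14868 ≈ 18.447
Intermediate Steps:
-274273/v(w(18, -18)) = -274273/(826*(-18)) = -274273/(-14868) = -274273*(-1/14868) = 274273/14868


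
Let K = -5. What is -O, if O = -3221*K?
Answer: -16105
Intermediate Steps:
O = 16105 (O = -3221*(-5) = 16105)
-O = -1*16105 = -16105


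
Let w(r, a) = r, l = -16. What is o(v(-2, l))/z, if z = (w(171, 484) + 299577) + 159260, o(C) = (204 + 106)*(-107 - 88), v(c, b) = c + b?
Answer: -30225/229504 ≈ -0.13170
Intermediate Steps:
v(c, b) = b + c
o(C) = -60450 (o(C) = 310*(-195) = -60450)
z = 459008 (z = (171 + 299577) + 159260 = 299748 + 159260 = 459008)
o(v(-2, l))/z = -60450/459008 = -60450*1/459008 = -30225/229504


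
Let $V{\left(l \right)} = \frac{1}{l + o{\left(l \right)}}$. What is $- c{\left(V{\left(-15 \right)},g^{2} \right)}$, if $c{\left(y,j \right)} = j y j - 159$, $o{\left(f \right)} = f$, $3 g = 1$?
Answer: $\frac{386371}{2430} \approx 159.0$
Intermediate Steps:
$g = \frac{1}{3}$ ($g = \frac{1}{3} \cdot 1 = \frac{1}{3} \approx 0.33333$)
$V{\left(l \right)} = \frac{1}{2 l}$ ($V{\left(l \right)} = \frac{1}{l + l} = \frac{1}{2 l}$)
$c{\left(y,j \right)} = -159 + y j^{2}$ ($c{\left(y,j \right)} = y j^{2} - 159 = -159 + y j^{2}$)
$- c{\left(V{\left(-15 \right)},g^{2} \right)} = - (-159 + \frac{1}{2 \left(-15\right)} \left(\left(\frac{1}{3}\right)^{2}\right)^{2}) = - (-159 + \frac{\frac{1}{2} \left(- \frac{1}{15}\right)}{81}) = - (-159 - \frac{1}{2430}) = \left(-1\right) \left(- \frac{386371}{2430}\right) = \frac{386371}{2430}$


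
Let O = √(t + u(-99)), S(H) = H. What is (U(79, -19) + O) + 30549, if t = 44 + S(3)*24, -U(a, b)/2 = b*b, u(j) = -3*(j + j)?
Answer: 29827 + √710 ≈ 29854.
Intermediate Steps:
u(j) = -6*j
U(a, b) = -2*b² (U(a, b) = -2*b*b = -2*b²)
t = 116 (t = 44 + 3*24 = 44 + 72 = 116)
O = √710 (O = √(116 - 6*(-99)) = √(116 + 594) = √710 ≈ 26.646)
(U(79, -19) + O) + 30549 = (-2*(-19)² + √710) + 30549 = (-2*361 + √710) + 30549 = (-722 + √710) + 30549 = 29827 + √710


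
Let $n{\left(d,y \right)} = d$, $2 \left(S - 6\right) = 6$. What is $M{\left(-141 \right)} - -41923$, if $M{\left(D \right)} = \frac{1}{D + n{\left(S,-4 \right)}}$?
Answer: $\frac{5533835}{132} \approx 41923.0$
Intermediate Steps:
$S = 9$ ($S = 6 + \frac{1}{2} \cdot 6 = 6 + 3 = 9$)
$M{\left(D \right)} = \frac{1}{9 + D}$ ($M{\left(D \right)} = \frac{1}{D + 9} = \frac{1}{9 + D}$)
$M{\left(-141 \right)} - -41923 = \frac{1}{9 - 141} - -41923 = \frac{1}{-132} + 41923 = - \frac{1}{132} + 41923 = \frac{5533835}{132}$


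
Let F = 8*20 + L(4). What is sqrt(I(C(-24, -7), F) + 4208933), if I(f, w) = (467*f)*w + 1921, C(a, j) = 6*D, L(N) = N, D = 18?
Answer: 7*sqrt(254742) ≈ 3533.0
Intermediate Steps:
F = 164 (F = 8*20 + 4 = 160 + 4 = 164)
C(a, j) = 108 (C(a, j) = 6*18 = 108)
I(f, w) = 1921 + 467*f*w (I(f, w) = 467*f*w + 1921 = 1921 + 467*f*w)
sqrt(I(C(-24, -7), F) + 4208933) = sqrt((1921 + 467*108*164) + 4208933) = sqrt((1921 + 8271504) + 4208933) = sqrt(8273425 + 4208933) = sqrt(12482358) = 7*sqrt(254742)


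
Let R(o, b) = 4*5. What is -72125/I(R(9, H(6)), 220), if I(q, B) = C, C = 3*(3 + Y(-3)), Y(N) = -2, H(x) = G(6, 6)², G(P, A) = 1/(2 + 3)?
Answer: -72125/3 ≈ -24042.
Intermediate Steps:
G(P, A) = ⅕ (G(P, A) = 1/5 = ⅕)
H(x) = 1/25 (H(x) = (⅕)² = 1/25)
R(o, b) = 20
C = 3 (C = 3*(3 - 2) = 3*1 = 3)
I(q, B) = 3
-72125/I(R(9, H(6)), 220) = -72125/3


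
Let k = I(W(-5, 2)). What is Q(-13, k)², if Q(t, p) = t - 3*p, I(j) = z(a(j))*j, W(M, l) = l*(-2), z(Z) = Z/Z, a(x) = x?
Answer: 1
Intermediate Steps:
z(Z) = 1
W(M, l) = -2*l
I(j) = j (I(j) = 1*j = j)
k = -4 (k = -2*2 = -4)
Q(-13, k)² = (-13 - 3*(-4))² = (-13 + 12)² = (-1)² = 1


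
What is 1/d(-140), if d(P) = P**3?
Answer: -1/2744000 ≈ -3.6443e-7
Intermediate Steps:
1/d(-140) = 1/((-140)**3) = 1/(-2744000) = -1/2744000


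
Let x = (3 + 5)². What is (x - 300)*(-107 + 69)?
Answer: 8968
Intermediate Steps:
x = 64 (x = 8² = 64)
(x - 300)*(-107 + 69) = (64 - 300)*(-107 + 69) = -236*(-38) = 8968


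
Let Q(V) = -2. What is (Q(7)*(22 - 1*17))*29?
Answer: -290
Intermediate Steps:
(Q(7)*(22 - 1*17))*29 = -2*(22 - 1*17)*29 = -2*(22 - 17)*29 = -2*5*29 = -10*29 = -290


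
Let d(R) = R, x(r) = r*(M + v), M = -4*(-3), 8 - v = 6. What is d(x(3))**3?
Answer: 74088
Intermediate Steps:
v = 2 (v = 8 - 1*6 = 8 - 6 = 2)
M = 12
x(r) = 14*r (x(r) = r*(12 + 2) = r*14 = 14*r)
d(x(3))**3 = (14*3)**3 = 42**3 = 74088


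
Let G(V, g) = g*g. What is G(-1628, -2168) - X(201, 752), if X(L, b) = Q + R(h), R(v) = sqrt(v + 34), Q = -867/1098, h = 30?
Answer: 1720279345/366 ≈ 4.7002e+6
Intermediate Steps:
Q = -289/366 (Q = -867*1/1098 = -289/366 ≈ -0.78962)
G(V, g) = g**2
R(v) = sqrt(34 + v)
X(L, b) = 2639/366 (X(L, b) = -289/366 + sqrt(34 + 30) = -289/366 + sqrt(64) = -289/366 + 8 = 2639/366)
G(-1628, -2168) - X(201, 752) = (-2168)**2 - 1*2639/366 = 4700224 - 2639/366 = 1720279345/366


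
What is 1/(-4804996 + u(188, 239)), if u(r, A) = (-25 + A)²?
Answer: -1/4759200 ≈ -2.1012e-7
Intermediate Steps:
1/(-4804996 + u(188, 239)) = 1/(-4804996 + (-25 + 239)²) = 1/(-4804996 + 214²) = 1/(-4804996 + 45796) = 1/(-4759200) = -1/4759200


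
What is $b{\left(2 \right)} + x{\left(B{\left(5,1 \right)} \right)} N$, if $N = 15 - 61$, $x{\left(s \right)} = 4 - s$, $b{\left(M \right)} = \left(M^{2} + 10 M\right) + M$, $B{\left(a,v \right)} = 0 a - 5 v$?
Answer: $-388$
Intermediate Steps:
$B{\left(a,v \right)} = - 5 v$ ($B{\left(a,v \right)} = 0 - 5 v = - 5 v$)
$b{\left(M \right)} = M^{2} + 11 M$
$N = -46$ ($N = 15 - 61 = -46$)
$b{\left(2 \right)} + x{\left(B{\left(5,1 \right)} \right)} N = 2 \left(11 + 2\right) + \left(4 - \left(-5\right) 1\right) \left(-46\right) = 2 \cdot 13 + \left(4 - -5\right) \left(-46\right) = 26 + \left(4 + 5\right) \left(-46\right) = 26 + 9 \left(-46\right) = 26 - 414 = -388$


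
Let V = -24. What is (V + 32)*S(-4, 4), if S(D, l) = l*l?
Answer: 128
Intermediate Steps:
S(D, l) = l²
(V + 32)*S(-4, 4) = (-24 + 32)*4² = 8*16 = 128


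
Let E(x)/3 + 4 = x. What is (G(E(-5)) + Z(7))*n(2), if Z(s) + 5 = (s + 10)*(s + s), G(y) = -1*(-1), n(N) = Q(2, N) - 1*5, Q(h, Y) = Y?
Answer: -702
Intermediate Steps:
E(x) = -12 + 3*x
n(N) = -5 + N (n(N) = N - 1*5 = N - 5 = -5 + N)
G(y) = 1
Z(s) = -5 + 2*s*(10 + s) (Z(s) = -5 + (s + 10)*(s + s) = -5 + (10 + s)*(2*s) = -5 + 2*s*(10 + s))
(G(E(-5)) + Z(7))*n(2) = (1 + (-5 + 2*7² + 20*7))*(-5 + 2) = (1 + (-5 + 2*49 + 140))*(-3) = (1 + (-5 + 98 + 140))*(-3) = (1 + 233)*(-3) = 234*(-3) = -702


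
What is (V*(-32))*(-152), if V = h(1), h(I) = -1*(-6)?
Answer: 29184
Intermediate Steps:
h(I) = 6
V = 6
(V*(-32))*(-152) = (6*(-32))*(-152) = -192*(-152) = 29184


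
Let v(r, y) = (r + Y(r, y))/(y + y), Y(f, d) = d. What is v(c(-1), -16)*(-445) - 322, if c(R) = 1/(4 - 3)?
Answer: -16979/32 ≈ -530.59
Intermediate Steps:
c(R) = 1 (c(R) = 1/1 = 1)
v(r, y) = (r + y)/(2*y) (v(r, y) = (r + y)/(y + y) = (r + y)/((2*y)) = (r + y)*(1/(2*y)) = (r + y)/(2*y))
v(c(-1), -16)*(-445) - 322 = ((½)*(1 - 16)/(-16))*(-445) - 322 = ((½)*(-1/16)*(-15))*(-445) - 322 = (15/32)*(-445) - 322 = -6675/32 - 322 = -16979/32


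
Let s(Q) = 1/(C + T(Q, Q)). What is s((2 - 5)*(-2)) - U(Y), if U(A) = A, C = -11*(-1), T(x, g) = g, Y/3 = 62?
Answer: -3161/17 ≈ -185.94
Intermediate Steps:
Y = 186 (Y = 3*62 = 186)
C = 11
s(Q) = 1/(11 + Q)
s((2 - 5)*(-2)) - U(Y) = 1/(11 + (2 - 5)*(-2)) - 1*186 = 1/(11 - 3*(-2)) - 186 = 1/(11 + 6) - 186 = 1/17 - 186 = -3161/17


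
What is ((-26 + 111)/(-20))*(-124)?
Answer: 527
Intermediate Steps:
((-26 + 111)/(-20))*(-124) = (85*(-1/20))*(-124) = -17/4*(-124) = 527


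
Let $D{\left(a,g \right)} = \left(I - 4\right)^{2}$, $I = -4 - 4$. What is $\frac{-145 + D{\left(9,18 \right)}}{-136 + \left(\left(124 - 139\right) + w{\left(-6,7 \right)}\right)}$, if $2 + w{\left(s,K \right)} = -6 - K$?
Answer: $\frac{1}{166} \approx 0.0060241$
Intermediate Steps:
$w{\left(s,K \right)} = -8 - K$ ($w{\left(s,K \right)} = -2 - \left(6 + K\right) = -8 - K$)
$I = -8$ ($I = -4 - 4 = -8$)
$D{\left(a,g \right)} = 144$ ($D{\left(a,g \right)} = \left(-8 - 4\right)^{2} = \left(-12\right)^{2} = 144$)
$\frac{-145 + D{\left(9,18 \right)}}{-136 + \left(\left(124 - 139\right) + w{\left(-6,7 \right)}\right)} = \frac{-145 + 144}{-136 + \left(\left(124 - 139\right) - 15\right)} = - \frac{1}{-136 - 30} = - \frac{1}{-166} = \left(-1\right) \left(- \frac{1}{166}\right) = \frac{1}{166}$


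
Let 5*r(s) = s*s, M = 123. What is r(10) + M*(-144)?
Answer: -17692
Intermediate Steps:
r(s) = s²/5 (r(s) = (s*s)/5 = s²/5)
r(10) + M*(-144) = (⅕)*10² + 123*(-144) = (⅕)*100 - 17712 = 20 - 17712 = -17692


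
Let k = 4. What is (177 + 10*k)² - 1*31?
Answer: 47058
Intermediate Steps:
(177 + 10*k)² - 1*31 = (177 + 10*4)² - 1*31 = (177 + 40)² - 31 = 217² - 31 = 47089 - 31 = 47058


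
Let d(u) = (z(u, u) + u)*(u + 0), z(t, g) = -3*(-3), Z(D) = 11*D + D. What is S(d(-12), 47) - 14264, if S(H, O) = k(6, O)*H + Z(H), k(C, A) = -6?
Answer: -14048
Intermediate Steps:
Z(D) = 12*D
z(t, g) = 9
d(u) = u*(9 + u) (d(u) = (9 + u)*(u + 0) = (9 + u)*u = u*(9 + u))
S(H, O) = 6*H (S(H, O) = -6*H + 12*H = 6*H)
S(d(-12), 47) - 14264 = 6*(-12*(9 - 12)) - 14264 = 6*(-12*(-3)) - 14264 = 6*36 - 14264 = 216 - 14264 = -14048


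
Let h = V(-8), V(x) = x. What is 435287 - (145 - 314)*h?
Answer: 433935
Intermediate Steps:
h = -8
435287 - (145 - 314)*h = 435287 - (145 - 314)*(-8) = 435287 - (-169)*(-8) = 435287 - 1*1352 = 435287 - 1352 = 433935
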